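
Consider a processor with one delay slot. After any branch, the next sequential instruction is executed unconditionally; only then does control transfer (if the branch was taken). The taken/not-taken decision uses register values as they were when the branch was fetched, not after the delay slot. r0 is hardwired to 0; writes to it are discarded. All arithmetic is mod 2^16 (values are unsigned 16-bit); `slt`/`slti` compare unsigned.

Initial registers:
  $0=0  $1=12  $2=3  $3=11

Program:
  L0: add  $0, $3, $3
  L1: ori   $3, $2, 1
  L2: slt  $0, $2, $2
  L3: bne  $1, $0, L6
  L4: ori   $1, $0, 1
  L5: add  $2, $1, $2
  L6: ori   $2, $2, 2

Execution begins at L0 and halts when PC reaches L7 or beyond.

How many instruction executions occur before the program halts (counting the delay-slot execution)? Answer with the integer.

6

PC=0  add  $0, $3, $3        | $0=0 $1=12 $2=3 $3=11
PC=1  ori   $3, $2, 1        | $0=0 $1=12 $2=3 $3=3
PC=2  slt  $0, $2, $2        | $0=0 $1=12 $2=3 $3=3
PC=3  bne  $1, $0, L6        | $0=0 $1=12 $2=3 $3=3  [TAKEN]
PC=4  ori   $1, $0, 1        | $0=0 $1=1 $2=3 $3=3
PC=6  ori   $2, $2, 2        | $0=0 $1=1 $2=3 $3=3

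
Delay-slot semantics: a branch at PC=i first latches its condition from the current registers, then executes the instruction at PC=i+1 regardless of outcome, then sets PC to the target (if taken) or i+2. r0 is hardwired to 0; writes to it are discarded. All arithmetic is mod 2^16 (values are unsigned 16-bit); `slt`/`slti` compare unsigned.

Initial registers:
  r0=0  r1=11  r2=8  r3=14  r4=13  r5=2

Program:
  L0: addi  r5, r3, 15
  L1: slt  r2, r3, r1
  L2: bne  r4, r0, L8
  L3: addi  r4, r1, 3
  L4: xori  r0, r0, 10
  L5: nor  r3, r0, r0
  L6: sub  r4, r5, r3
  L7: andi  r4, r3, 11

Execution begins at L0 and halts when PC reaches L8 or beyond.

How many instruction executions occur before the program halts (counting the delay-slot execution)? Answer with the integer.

[0] addi  r5, r3, 15  →  {r0:0, r1:11, r2:8, r3:14, r4:13, r5:29}
[1] slt  r2, r3, r1  →  {r0:0, r1:11, r2:0, r3:14, r4:13, r5:29}
[2] bne  r4, r0, L8  →  {r0:0, r1:11, r2:0, r3:14, r4:13, r5:29}  ⟨branch taken⟩
[3] addi  r4, r1, 3  →  {r0:0, r1:11, r2:0, r3:14, r4:14, r5:29}

4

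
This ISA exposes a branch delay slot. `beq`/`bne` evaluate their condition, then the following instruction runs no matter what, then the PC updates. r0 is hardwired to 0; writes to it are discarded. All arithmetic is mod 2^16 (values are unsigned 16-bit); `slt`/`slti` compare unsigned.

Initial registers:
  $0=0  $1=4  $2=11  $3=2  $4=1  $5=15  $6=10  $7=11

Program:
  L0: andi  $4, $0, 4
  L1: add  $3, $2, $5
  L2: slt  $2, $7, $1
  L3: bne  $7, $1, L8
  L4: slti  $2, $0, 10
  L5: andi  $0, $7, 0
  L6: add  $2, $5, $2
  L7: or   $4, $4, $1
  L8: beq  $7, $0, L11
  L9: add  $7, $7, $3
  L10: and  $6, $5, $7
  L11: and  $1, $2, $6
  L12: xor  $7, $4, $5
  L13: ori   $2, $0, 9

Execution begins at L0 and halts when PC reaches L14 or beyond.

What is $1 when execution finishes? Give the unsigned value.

  step pc=0: andi  $4, $0, 4  regs=(0,4,11,2,0,15,10,11)
  step pc=1: add  $3, $2, $5  regs=(0,4,11,26,0,15,10,11)
  step pc=2: slt  $2, $7, $1  regs=(0,4,0,26,0,15,10,11)
  step pc=3: bne  $7, $1, L8  cond=T  regs=(0,4,0,26,0,15,10,11)
  step pc=4: slti  $2, $0, 10  regs=(0,4,1,26,0,15,10,11)
  step pc=8: beq  $7, $0, L11  cond=F  regs=(0,4,1,26,0,15,10,11)
  step pc=9: add  $7, $7, $3  regs=(0,4,1,26,0,15,10,37)
  step pc=10: and  $6, $5, $7  regs=(0,4,1,26,0,15,5,37)
  step pc=11: and  $1, $2, $6  regs=(0,1,1,26,0,15,5,37)
  step pc=12: xor  $7, $4, $5  regs=(0,1,1,26,0,15,5,15)
  step pc=13: ori   $2, $0, 9  regs=(0,1,9,26,0,15,5,15)

1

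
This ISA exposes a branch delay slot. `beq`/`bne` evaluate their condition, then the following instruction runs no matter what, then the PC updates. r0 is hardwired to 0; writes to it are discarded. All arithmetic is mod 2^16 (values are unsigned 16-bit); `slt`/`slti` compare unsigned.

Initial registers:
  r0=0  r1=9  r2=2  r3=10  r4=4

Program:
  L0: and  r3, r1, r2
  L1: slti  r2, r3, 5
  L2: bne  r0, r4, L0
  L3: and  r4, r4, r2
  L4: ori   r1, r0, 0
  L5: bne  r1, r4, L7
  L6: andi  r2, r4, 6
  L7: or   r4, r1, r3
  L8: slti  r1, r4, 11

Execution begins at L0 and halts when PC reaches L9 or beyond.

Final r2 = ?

PC=0  and  r3, r1, r2        | r0=0 r1=9 r2=2 r3=0 r4=4
PC=1  slti  r2, r3, 5        | r0=0 r1=9 r2=1 r3=0 r4=4
PC=2  bne  r0, r4, L0        | r0=0 r1=9 r2=1 r3=0 r4=4  [TAKEN]
PC=3  and  r4, r4, r2        | r0=0 r1=9 r2=1 r3=0 r4=0
PC=0  and  r3, r1, r2        | r0=0 r1=9 r2=1 r3=1 r4=0
PC=1  slti  r2, r3, 5        | r0=0 r1=9 r2=1 r3=1 r4=0
PC=2  bne  r0, r4, L0        | r0=0 r1=9 r2=1 r3=1 r4=0  [not taken]
PC=3  and  r4, r4, r2        | r0=0 r1=9 r2=1 r3=1 r4=0
PC=4  ori   r1, r0, 0        | r0=0 r1=0 r2=1 r3=1 r4=0
PC=5  bne  r1, r4, L7        | r0=0 r1=0 r2=1 r3=1 r4=0  [not taken]
PC=6  andi  r2, r4, 6        | r0=0 r1=0 r2=0 r3=1 r4=0
PC=7  or   r4, r1, r3        | r0=0 r1=0 r2=0 r3=1 r4=1
PC=8  slti  r1, r4, 11       | r0=0 r1=1 r2=0 r3=1 r4=1

0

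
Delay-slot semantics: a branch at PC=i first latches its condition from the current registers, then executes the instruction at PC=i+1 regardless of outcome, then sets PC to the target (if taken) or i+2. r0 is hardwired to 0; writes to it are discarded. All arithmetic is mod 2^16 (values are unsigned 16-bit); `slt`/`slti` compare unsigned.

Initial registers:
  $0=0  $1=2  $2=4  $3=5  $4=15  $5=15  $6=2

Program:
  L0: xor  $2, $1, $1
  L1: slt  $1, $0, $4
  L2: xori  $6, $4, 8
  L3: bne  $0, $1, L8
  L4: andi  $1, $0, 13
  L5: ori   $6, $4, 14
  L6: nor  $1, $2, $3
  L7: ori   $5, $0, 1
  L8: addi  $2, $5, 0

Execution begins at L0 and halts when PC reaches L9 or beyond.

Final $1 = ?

0

[0] xor  $2, $1, $1  →  {$0:0, $1:2, $2:0, $3:5, $4:15, $5:15, $6:2}
[1] slt  $1, $0, $4  →  {$0:0, $1:1, $2:0, $3:5, $4:15, $5:15, $6:2}
[2] xori  $6, $4, 8  →  {$0:0, $1:1, $2:0, $3:5, $4:15, $5:15, $6:7}
[3] bne  $0, $1, L8  →  {$0:0, $1:1, $2:0, $3:5, $4:15, $5:15, $6:7}  ⟨branch taken⟩
[4] andi  $1, $0, 13  →  {$0:0, $1:0, $2:0, $3:5, $4:15, $5:15, $6:7}
[8] addi  $2, $5, 0  →  {$0:0, $1:0, $2:15, $3:5, $4:15, $5:15, $6:7}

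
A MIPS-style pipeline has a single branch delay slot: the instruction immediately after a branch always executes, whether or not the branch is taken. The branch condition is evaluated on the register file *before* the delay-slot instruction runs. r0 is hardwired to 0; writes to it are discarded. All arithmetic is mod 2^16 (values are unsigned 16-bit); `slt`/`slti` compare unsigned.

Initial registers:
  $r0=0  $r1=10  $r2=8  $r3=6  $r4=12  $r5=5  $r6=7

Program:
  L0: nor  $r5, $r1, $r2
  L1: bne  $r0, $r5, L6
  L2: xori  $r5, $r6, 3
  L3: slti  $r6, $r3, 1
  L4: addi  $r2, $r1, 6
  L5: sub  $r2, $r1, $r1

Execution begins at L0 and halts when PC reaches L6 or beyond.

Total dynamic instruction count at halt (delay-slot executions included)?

3

  step pc=0: nor  $r5, $r1, $r2  regs=(0,10,8,6,12,65525,7)
  step pc=1: bne  $r0, $r5, L6  cond=T  regs=(0,10,8,6,12,65525,7)
  step pc=2: xori  $r5, $r6, 3  regs=(0,10,8,6,12,4,7)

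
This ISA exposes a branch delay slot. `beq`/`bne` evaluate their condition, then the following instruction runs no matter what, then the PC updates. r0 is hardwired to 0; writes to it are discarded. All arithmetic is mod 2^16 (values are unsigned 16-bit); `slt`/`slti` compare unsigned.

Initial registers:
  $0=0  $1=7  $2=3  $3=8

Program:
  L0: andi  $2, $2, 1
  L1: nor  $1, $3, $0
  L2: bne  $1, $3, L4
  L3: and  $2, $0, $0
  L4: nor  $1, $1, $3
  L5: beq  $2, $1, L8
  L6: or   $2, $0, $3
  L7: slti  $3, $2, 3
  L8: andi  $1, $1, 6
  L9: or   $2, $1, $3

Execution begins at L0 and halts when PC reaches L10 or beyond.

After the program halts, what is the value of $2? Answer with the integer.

8

PC=0  andi  $2, $2, 1        | $0=0 $1=7 $2=1 $3=8
PC=1  nor  $1, $3, $0        | $0=0 $1=65527 $2=1 $3=8
PC=2  bne  $1, $3, L4        | $0=0 $1=65527 $2=1 $3=8  [TAKEN]
PC=3  and  $2, $0, $0        | $0=0 $1=65527 $2=0 $3=8
PC=4  nor  $1, $1, $3        | $0=0 $1=0 $2=0 $3=8
PC=5  beq  $2, $1, L8        | $0=0 $1=0 $2=0 $3=8  [TAKEN]
PC=6  or   $2, $0, $3        | $0=0 $1=0 $2=8 $3=8
PC=8  andi  $1, $1, 6        | $0=0 $1=0 $2=8 $3=8
PC=9  or   $2, $1, $3        | $0=0 $1=0 $2=8 $3=8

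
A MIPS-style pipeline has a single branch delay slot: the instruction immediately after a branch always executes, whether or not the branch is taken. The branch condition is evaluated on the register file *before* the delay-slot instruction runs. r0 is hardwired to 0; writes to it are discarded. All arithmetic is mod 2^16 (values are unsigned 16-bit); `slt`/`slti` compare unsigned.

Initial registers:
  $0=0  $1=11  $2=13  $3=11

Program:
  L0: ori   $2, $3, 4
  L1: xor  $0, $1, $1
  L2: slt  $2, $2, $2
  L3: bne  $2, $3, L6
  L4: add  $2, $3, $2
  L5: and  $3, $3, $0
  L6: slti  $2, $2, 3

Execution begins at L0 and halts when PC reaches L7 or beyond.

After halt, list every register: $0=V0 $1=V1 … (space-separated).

PC=0  ori   $2, $3, 4        | $0=0 $1=11 $2=15 $3=11
PC=1  xor  $0, $1, $1        | $0=0 $1=11 $2=15 $3=11
PC=2  slt  $2, $2, $2        | $0=0 $1=11 $2=0 $3=11
PC=3  bne  $2, $3, L6        | $0=0 $1=11 $2=0 $3=11  [TAKEN]
PC=4  add  $2, $3, $2        | $0=0 $1=11 $2=11 $3=11
PC=6  slti  $2, $2, 3        | $0=0 $1=11 $2=0 $3=11

$0=0 $1=11 $2=0 $3=11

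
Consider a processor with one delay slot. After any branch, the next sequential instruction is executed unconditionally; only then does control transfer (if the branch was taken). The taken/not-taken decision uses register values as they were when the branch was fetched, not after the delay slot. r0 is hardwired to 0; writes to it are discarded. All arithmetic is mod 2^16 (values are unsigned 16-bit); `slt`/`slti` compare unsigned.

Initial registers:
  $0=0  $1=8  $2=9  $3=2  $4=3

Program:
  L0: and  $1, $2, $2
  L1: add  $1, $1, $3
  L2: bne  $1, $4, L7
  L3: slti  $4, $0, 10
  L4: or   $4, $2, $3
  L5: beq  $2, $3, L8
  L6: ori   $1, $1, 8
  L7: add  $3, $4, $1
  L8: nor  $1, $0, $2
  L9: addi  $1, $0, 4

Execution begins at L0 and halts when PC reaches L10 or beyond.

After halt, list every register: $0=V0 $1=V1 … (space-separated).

$0=0 $1=4 $2=9 $3=12 $4=1

  step pc=0: and  $1, $2, $2  regs=(0,9,9,2,3)
  step pc=1: add  $1, $1, $3  regs=(0,11,9,2,3)
  step pc=2: bne  $1, $4, L7  cond=T  regs=(0,11,9,2,3)
  step pc=3: slti  $4, $0, 10  regs=(0,11,9,2,1)
  step pc=7: add  $3, $4, $1  regs=(0,11,9,12,1)
  step pc=8: nor  $1, $0, $2  regs=(0,65526,9,12,1)
  step pc=9: addi  $1, $0, 4  regs=(0,4,9,12,1)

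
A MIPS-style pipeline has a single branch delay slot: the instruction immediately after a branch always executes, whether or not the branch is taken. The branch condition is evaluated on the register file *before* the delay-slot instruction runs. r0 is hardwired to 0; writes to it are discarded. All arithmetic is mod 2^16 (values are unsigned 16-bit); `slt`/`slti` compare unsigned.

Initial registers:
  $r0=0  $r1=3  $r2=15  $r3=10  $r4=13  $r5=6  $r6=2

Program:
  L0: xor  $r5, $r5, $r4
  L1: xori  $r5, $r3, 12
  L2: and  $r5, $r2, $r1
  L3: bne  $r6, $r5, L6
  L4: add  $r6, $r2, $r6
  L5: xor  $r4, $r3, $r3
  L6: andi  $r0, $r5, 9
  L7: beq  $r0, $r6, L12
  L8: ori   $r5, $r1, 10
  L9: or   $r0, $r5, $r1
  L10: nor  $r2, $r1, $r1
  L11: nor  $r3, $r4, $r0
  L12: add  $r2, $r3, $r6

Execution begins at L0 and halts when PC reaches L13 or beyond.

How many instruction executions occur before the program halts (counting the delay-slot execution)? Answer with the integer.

12

#0 xor  $r5, $r5, $r4 ; 0/3/15/10/13/11/2
#1 xori  $r5, $r3, 12 ; 0/3/15/10/13/6/2
#2 and  $r5, $r2, $r1 ; 0/3/15/10/13/3/2
#3 bne  $r6, $r5, L6 ; 0/3/15/10/13/3/2 ; →target
#4 add  $r6, $r2, $r6 ; 0/3/15/10/13/3/17
#6 andi  $r0, $r5, 9 ; 0/3/15/10/13/3/17
#7 beq  $r0, $r6, L12 ; 0/3/15/10/13/3/17 ; →fallthru
#8 ori   $r5, $r1, 10 ; 0/3/15/10/13/11/17
#9 or   $r0, $r5, $r1 ; 0/3/15/10/13/11/17
#10 nor  $r2, $r1, $r1 ; 0/3/65532/10/13/11/17
#11 nor  $r3, $r4, $r0 ; 0/3/65532/65522/13/11/17
#12 add  $r2, $r3, $r6 ; 0/3/3/65522/13/11/17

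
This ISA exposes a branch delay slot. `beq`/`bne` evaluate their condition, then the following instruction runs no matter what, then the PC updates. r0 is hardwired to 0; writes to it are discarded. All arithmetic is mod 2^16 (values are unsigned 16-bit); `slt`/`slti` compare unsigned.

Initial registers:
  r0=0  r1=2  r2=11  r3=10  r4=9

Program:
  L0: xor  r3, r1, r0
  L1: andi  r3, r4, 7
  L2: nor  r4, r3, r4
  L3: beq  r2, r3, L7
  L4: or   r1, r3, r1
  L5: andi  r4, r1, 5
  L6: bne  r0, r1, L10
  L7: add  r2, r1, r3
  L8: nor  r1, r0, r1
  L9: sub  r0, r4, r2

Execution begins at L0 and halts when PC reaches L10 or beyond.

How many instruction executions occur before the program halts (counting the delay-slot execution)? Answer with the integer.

8

PC=0  xor  r3, r1, r0        | r0=0 r1=2 r2=11 r3=2 r4=9
PC=1  andi  r3, r4, 7        | r0=0 r1=2 r2=11 r3=1 r4=9
PC=2  nor  r4, r3, r4        | r0=0 r1=2 r2=11 r3=1 r4=65526
PC=3  beq  r2, r3, L7        | r0=0 r1=2 r2=11 r3=1 r4=65526  [not taken]
PC=4  or   r1, r3, r1        | r0=0 r1=3 r2=11 r3=1 r4=65526
PC=5  andi  r4, r1, 5        | r0=0 r1=3 r2=11 r3=1 r4=1
PC=6  bne  r0, r1, L10       | r0=0 r1=3 r2=11 r3=1 r4=1  [TAKEN]
PC=7  add  r2, r1, r3        | r0=0 r1=3 r2=4 r3=1 r4=1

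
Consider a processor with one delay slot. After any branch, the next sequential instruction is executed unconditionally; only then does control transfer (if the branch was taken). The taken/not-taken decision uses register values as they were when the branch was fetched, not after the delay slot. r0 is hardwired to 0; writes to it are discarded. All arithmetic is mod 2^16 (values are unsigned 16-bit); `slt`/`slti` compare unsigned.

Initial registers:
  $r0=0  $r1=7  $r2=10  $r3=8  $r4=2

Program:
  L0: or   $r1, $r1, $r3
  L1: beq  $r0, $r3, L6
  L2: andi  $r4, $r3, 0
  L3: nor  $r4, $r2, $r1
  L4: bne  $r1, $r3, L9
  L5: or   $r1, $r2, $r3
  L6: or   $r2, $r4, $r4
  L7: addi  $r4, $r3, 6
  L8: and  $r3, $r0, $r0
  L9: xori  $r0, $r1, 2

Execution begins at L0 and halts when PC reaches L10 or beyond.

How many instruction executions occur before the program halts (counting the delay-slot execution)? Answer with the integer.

7

PC=0  or   $r1, $r1, $r3     | $r0=0 $r1=15 $r2=10 $r3=8 $r4=2
PC=1  beq  $r0, $r3, L6      | $r0=0 $r1=15 $r2=10 $r3=8 $r4=2  [not taken]
PC=2  andi  $r4, $r3, 0      | $r0=0 $r1=15 $r2=10 $r3=8 $r4=0
PC=3  nor  $r4, $r2, $r1     | $r0=0 $r1=15 $r2=10 $r3=8 $r4=65520
PC=4  bne  $r1, $r3, L9      | $r0=0 $r1=15 $r2=10 $r3=8 $r4=65520  [TAKEN]
PC=5  or   $r1, $r2, $r3     | $r0=0 $r1=10 $r2=10 $r3=8 $r4=65520
PC=9  xori  $r0, $r1, 2      | $r0=0 $r1=10 $r2=10 $r3=8 $r4=65520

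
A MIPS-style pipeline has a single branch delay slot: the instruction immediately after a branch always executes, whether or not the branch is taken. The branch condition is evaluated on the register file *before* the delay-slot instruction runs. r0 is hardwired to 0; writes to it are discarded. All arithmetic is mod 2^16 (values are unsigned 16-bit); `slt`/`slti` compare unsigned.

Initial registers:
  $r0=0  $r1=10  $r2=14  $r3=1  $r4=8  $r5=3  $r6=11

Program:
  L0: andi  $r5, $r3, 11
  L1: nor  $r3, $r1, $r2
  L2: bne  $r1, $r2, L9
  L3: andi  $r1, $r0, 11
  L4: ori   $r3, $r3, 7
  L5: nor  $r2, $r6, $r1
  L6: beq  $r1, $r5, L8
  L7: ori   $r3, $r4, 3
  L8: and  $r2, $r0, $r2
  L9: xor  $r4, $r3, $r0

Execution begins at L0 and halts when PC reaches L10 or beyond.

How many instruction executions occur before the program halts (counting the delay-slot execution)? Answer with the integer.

[0] andi  $r5, $r3, 11  →  {$r0:0, $r1:10, $r2:14, $r3:1, $r4:8, $r5:1, $r6:11}
[1] nor  $r3, $r1, $r2  →  {$r0:0, $r1:10, $r2:14, $r3:65521, $r4:8, $r5:1, $r6:11}
[2] bne  $r1, $r2, L9  →  {$r0:0, $r1:10, $r2:14, $r3:65521, $r4:8, $r5:1, $r6:11}  ⟨branch taken⟩
[3] andi  $r1, $r0, 11  →  {$r0:0, $r1:0, $r2:14, $r3:65521, $r4:8, $r5:1, $r6:11}
[9] xor  $r4, $r3, $r0  →  {$r0:0, $r1:0, $r2:14, $r3:65521, $r4:65521, $r5:1, $r6:11}

5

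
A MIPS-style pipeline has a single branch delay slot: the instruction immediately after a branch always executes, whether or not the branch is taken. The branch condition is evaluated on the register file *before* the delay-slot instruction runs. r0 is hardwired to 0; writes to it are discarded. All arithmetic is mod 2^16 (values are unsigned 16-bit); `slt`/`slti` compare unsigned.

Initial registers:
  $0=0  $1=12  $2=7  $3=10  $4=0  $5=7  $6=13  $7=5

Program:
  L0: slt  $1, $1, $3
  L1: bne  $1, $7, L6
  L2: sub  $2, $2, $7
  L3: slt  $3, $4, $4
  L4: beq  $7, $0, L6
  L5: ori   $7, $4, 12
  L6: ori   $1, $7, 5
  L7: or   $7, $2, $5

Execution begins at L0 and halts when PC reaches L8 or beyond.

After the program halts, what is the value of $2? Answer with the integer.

2

PC=0  slt  $1, $1, $3        | $0=0 $1=0 $2=7 $3=10 $4=0 $5=7 $6=13 $7=5
PC=1  bne  $1, $7, L6        | $0=0 $1=0 $2=7 $3=10 $4=0 $5=7 $6=13 $7=5  [TAKEN]
PC=2  sub  $2, $2, $7        | $0=0 $1=0 $2=2 $3=10 $4=0 $5=7 $6=13 $7=5
PC=6  ori   $1, $7, 5        | $0=0 $1=5 $2=2 $3=10 $4=0 $5=7 $6=13 $7=5
PC=7  or   $7, $2, $5        | $0=0 $1=5 $2=2 $3=10 $4=0 $5=7 $6=13 $7=7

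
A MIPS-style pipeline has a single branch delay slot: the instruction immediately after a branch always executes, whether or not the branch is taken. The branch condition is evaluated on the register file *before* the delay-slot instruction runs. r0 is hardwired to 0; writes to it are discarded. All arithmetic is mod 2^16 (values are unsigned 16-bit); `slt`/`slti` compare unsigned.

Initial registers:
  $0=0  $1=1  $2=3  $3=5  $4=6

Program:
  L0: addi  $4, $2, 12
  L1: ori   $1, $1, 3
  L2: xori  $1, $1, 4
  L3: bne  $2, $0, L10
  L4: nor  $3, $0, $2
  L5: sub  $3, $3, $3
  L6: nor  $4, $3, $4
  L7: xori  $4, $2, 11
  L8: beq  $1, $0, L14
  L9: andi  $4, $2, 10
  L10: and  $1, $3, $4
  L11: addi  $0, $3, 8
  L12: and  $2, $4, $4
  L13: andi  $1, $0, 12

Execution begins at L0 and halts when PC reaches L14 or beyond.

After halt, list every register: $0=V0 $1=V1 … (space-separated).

$0=0 $1=0 $2=15 $3=65532 $4=15

PC=0  addi  $4, $2, 12       | $0=0 $1=1 $2=3 $3=5 $4=15
PC=1  ori   $1, $1, 3        | $0=0 $1=3 $2=3 $3=5 $4=15
PC=2  xori  $1, $1, 4        | $0=0 $1=7 $2=3 $3=5 $4=15
PC=3  bne  $2, $0, L10       | $0=0 $1=7 $2=3 $3=5 $4=15  [TAKEN]
PC=4  nor  $3, $0, $2        | $0=0 $1=7 $2=3 $3=65532 $4=15
PC=10 and  $1, $3, $4        | $0=0 $1=12 $2=3 $3=65532 $4=15
PC=11 addi  $0, $3, 8        | $0=0 $1=12 $2=3 $3=65532 $4=15
PC=12 and  $2, $4, $4        | $0=0 $1=12 $2=15 $3=65532 $4=15
PC=13 andi  $1, $0, 12       | $0=0 $1=0 $2=15 $3=65532 $4=15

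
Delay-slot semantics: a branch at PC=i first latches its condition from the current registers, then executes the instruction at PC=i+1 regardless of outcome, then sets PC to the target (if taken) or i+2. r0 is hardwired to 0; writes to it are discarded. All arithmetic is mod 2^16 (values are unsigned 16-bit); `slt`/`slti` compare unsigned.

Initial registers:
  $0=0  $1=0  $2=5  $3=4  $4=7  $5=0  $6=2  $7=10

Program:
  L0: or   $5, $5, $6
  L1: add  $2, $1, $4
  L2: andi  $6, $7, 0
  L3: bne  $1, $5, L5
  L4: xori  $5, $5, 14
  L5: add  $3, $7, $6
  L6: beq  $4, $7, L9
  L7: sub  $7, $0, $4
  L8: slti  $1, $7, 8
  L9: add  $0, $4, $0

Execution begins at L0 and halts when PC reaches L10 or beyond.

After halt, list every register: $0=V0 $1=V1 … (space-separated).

$0=0 $1=0 $2=7 $3=10 $4=7 $5=12 $6=0 $7=65529

#0 or   $5, $5, $6 ; 0/0/5/4/7/2/2/10
#1 add  $2, $1, $4 ; 0/0/7/4/7/2/2/10
#2 andi  $6, $7, 0 ; 0/0/7/4/7/2/0/10
#3 bne  $1, $5, L5 ; 0/0/7/4/7/2/0/10 ; →target
#4 xori  $5, $5, 14 ; 0/0/7/4/7/12/0/10
#5 add  $3, $7, $6 ; 0/0/7/10/7/12/0/10
#6 beq  $4, $7, L9 ; 0/0/7/10/7/12/0/10 ; →fallthru
#7 sub  $7, $0, $4 ; 0/0/7/10/7/12/0/65529
#8 slti  $1, $7, 8 ; 0/0/7/10/7/12/0/65529
#9 add  $0, $4, $0 ; 0/0/7/10/7/12/0/65529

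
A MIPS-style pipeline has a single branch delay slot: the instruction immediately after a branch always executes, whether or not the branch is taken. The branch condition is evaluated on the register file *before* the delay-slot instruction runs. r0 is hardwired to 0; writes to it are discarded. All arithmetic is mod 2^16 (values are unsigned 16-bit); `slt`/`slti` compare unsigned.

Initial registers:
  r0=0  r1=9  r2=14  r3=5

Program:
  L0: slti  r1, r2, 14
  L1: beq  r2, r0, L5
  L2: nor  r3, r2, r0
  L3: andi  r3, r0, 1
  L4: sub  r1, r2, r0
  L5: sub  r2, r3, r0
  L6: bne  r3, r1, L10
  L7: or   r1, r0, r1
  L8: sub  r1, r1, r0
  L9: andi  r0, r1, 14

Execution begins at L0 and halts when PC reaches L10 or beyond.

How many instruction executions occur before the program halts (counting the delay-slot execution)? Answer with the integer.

8

[0] slti  r1, r2, 14  →  {r0:0, r1:0, r2:14, r3:5}
[1] beq  r2, r0, L5  →  {r0:0, r1:0, r2:14, r3:5}  ⟨branch fallthrough⟩
[2] nor  r3, r2, r0  →  {r0:0, r1:0, r2:14, r3:65521}
[3] andi  r3, r0, 1  →  {r0:0, r1:0, r2:14, r3:0}
[4] sub  r1, r2, r0  →  {r0:0, r1:14, r2:14, r3:0}
[5] sub  r2, r3, r0  →  {r0:0, r1:14, r2:0, r3:0}
[6] bne  r3, r1, L10  →  {r0:0, r1:14, r2:0, r3:0}  ⟨branch taken⟩
[7] or   r1, r0, r1  →  {r0:0, r1:14, r2:0, r3:0}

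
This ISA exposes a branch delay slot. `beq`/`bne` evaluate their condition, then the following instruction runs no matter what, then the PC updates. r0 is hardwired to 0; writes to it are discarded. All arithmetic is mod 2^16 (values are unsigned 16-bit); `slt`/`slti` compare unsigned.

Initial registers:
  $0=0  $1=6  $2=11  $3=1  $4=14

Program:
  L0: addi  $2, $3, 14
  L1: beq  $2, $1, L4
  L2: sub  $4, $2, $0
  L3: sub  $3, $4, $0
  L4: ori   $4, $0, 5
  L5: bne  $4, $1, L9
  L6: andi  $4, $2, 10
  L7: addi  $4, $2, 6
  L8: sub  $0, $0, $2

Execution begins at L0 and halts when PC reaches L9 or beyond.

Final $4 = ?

  step pc=0: addi  $2, $3, 14  regs=(0,6,15,1,14)
  step pc=1: beq  $2, $1, L4  cond=F  regs=(0,6,15,1,14)
  step pc=2: sub  $4, $2, $0  regs=(0,6,15,1,15)
  step pc=3: sub  $3, $4, $0  regs=(0,6,15,15,15)
  step pc=4: ori   $4, $0, 5  regs=(0,6,15,15,5)
  step pc=5: bne  $4, $1, L9  cond=T  regs=(0,6,15,15,5)
  step pc=6: andi  $4, $2, 10  regs=(0,6,15,15,10)

10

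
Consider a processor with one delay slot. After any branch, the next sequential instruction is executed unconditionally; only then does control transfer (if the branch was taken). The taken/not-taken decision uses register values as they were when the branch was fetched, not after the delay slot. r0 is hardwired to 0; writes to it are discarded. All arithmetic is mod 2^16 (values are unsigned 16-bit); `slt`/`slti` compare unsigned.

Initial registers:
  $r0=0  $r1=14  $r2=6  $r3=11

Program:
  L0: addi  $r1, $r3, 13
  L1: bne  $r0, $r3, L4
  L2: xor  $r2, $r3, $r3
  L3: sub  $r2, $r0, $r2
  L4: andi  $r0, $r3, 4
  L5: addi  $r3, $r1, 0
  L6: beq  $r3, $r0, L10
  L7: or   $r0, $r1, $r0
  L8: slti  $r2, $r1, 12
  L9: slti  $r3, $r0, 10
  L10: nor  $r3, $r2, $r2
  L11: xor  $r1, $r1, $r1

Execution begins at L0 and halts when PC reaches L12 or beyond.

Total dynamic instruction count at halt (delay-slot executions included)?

PC=0  addi  $r1, $r3, 13     | $r0=0 $r1=24 $r2=6 $r3=11
PC=1  bne  $r0, $r3, L4      | $r0=0 $r1=24 $r2=6 $r3=11  [TAKEN]
PC=2  xor  $r2, $r3, $r3     | $r0=0 $r1=24 $r2=0 $r3=11
PC=4  andi  $r0, $r3, 4      | $r0=0 $r1=24 $r2=0 $r3=11
PC=5  addi  $r3, $r1, 0      | $r0=0 $r1=24 $r2=0 $r3=24
PC=6  beq  $r3, $r0, L10     | $r0=0 $r1=24 $r2=0 $r3=24  [not taken]
PC=7  or   $r0, $r1, $r0     | $r0=0 $r1=24 $r2=0 $r3=24
PC=8  slti  $r2, $r1, 12     | $r0=0 $r1=24 $r2=0 $r3=24
PC=9  slti  $r3, $r0, 10     | $r0=0 $r1=24 $r2=0 $r3=1
PC=10 nor  $r3, $r2, $r2     | $r0=0 $r1=24 $r2=0 $r3=65535
PC=11 xor  $r1, $r1, $r1     | $r0=0 $r1=0 $r2=0 $r3=65535

11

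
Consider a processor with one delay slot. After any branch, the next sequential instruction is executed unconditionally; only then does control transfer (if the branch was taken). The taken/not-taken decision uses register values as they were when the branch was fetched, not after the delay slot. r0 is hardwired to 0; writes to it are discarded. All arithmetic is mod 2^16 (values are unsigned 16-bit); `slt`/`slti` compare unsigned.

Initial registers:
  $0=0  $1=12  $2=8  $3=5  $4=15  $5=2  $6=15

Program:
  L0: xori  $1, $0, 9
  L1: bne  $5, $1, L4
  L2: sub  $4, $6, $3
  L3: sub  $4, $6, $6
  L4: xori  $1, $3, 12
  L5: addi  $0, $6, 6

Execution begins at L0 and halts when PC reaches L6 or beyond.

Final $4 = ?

[0] xori  $1, $0, 9  →  {$0:0, $1:9, $2:8, $3:5, $4:15, $5:2, $6:15}
[1] bne  $5, $1, L4  →  {$0:0, $1:9, $2:8, $3:5, $4:15, $5:2, $6:15}  ⟨branch taken⟩
[2] sub  $4, $6, $3  →  {$0:0, $1:9, $2:8, $3:5, $4:10, $5:2, $6:15}
[4] xori  $1, $3, 12  →  {$0:0, $1:9, $2:8, $3:5, $4:10, $5:2, $6:15}
[5] addi  $0, $6, 6  →  {$0:0, $1:9, $2:8, $3:5, $4:10, $5:2, $6:15}

10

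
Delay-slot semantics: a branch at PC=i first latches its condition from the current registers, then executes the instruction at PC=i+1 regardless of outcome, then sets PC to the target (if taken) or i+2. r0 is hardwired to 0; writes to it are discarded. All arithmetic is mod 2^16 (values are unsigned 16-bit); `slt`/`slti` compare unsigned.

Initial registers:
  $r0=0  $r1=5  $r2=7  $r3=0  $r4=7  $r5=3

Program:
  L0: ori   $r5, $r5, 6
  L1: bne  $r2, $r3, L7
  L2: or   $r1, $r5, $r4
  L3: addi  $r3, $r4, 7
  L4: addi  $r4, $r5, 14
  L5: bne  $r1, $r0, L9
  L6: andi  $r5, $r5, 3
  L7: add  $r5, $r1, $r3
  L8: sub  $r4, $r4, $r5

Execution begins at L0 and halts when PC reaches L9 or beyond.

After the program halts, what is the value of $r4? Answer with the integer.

0

  step pc=0: ori   $r5, $r5, 6  regs=(0,5,7,0,7,7)
  step pc=1: bne  $r2, $r3, L7  cond=T  regs=(0,5,7,0,7,7)
  step pc=2: or   $r1, $r5, $r4  regs=(0,7,7,0,7,7)
  step pc=7: add  $r5, $r1, $r3  regs=(0,7,7,0,7,7)
  step pc=8: sub  $r4, $r4, $r5  regs=(0,7,7,0,0,7)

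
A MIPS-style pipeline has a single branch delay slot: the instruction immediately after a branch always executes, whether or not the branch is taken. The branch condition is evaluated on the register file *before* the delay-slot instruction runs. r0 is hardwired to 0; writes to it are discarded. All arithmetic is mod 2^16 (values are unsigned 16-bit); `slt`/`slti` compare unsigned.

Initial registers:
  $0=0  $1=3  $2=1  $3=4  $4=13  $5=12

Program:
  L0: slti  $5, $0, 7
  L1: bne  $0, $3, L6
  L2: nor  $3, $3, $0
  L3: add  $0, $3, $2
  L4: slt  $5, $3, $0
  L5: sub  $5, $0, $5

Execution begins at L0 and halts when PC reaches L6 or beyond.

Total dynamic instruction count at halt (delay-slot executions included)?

3

  step pc=0: slti  $5, $0, 7  regs=(0,3,1,4,13,1)
  step pc=1: bne  $0, $3, L6  cond=T  regs=(0,3,1,4,13,1)
  step pc=2: nor  $3, $3, $0  regs=(0,3,1,65531,13,1)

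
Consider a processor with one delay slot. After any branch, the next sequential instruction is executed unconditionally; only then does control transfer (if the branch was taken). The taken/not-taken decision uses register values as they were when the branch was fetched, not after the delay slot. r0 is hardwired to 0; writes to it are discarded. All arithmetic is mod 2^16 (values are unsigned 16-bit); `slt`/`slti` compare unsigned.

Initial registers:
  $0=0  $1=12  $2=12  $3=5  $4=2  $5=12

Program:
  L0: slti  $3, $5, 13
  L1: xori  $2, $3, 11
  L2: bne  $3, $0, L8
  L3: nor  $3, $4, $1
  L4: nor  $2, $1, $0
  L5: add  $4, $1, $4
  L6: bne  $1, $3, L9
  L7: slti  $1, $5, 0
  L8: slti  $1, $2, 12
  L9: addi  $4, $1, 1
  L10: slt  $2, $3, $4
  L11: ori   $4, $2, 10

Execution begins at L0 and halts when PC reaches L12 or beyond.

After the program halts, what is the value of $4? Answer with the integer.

PC=0  slti  $3, $5, 13       | $0=0 $1=12 $2=12 $3=1 $4=2 $5=12
PC=1  xori  $2, $3, 11       | $0=0 $1=12 $2=10 $3=1 $4=2 $5=12
PC=2  bne  $3, $0, L8        | $0=0 $1=12 $2=10 $3=1 $4=2 $5=12  [TAKEN]
PC=3  nor  $3, $4, $1        | $0=0 $1=12 $2=10 $3=65521 $4=2 $5=12
PC=8  slti  $1, $2, 12       | $0=0 $1=1 $2=10 $3=65521 $4=2 $5=12
PC=9  addi  $4, $1, 1        | $0=0 $1=1 $2=10 $3=65521 $4=2 $5=12
PC=10 slt  $2, $3, $4        | $0=0 $1=1 $2=0 $3=65521 $4=2 $5=12
PC=11 ori   $4, $2, 10       | $0=0 $1=1 $2=0 $3=65521 $4=10 $5=12

10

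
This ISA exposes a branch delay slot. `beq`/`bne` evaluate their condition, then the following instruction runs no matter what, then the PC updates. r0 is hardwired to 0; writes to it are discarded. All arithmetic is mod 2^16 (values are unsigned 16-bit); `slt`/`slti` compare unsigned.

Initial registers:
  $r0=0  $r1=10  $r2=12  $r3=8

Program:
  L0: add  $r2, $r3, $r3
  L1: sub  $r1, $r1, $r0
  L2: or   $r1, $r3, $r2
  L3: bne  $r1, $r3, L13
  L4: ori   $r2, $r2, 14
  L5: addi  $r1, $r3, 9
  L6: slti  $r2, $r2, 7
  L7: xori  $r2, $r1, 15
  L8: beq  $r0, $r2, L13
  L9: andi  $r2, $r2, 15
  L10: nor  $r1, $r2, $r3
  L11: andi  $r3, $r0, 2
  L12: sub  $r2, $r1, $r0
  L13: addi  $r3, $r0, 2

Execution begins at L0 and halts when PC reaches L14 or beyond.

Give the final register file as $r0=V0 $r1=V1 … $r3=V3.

$r0=0 $r1=24 $r2=30 $r3=2

PC=0  add  $r2, $r3, $r3     | $r0=0 $r1=10 $r2=16 $r3=8
PC=1  sub  $r1, $r1, $r0     | $r0=0 $r1=10 $r2=16 $r3=8
PC=2  or   $r1, $r3, $r2     | $r0=0 $r1=24 $r2=16 $r3=8
PC=3  bne  $r1, $r3, L13     | $r0=0 $r1=24 $r2=16 $r3=8  [TAKEN]
PC=4  ori   $r2, $r2, 14     | $r0=0 $r1=24 $r2=30 $r3=8
PC=13 addi  $r3, $r0, 2      | $r0=0 $r1=24 $r2=30 $r3=2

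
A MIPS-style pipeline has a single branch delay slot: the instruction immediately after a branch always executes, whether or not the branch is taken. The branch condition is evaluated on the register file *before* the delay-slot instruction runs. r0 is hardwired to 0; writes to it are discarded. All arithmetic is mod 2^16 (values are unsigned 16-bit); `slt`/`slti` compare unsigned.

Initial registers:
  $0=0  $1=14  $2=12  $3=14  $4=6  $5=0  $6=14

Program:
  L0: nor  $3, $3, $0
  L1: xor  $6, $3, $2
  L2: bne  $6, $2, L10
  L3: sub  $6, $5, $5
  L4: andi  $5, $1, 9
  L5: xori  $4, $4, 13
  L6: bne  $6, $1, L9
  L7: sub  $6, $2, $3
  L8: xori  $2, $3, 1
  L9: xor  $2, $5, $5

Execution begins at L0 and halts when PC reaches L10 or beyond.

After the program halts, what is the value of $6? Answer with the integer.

0

PC=0  nor  $3, $3, $0        | $0=0 $1=14 $2=12 $3=65521 $4=6 $5=0 $6=14
PC=1  xor  $6, $3, $2        | $0=0 $1=14 $2=12 $3=65521 $4=6 $5=0 $6=65533
PC=2  bne  $6, $2, L10       | $0=0 $1=14 $2=12 $3=65521 $4=6 $5=0 $6=65533  [TAKEN]
PC=3  sub  $6, $5, $5        | $0=0 $1=14 $2=12 $3=65521 $4=6 $5=0 $6=0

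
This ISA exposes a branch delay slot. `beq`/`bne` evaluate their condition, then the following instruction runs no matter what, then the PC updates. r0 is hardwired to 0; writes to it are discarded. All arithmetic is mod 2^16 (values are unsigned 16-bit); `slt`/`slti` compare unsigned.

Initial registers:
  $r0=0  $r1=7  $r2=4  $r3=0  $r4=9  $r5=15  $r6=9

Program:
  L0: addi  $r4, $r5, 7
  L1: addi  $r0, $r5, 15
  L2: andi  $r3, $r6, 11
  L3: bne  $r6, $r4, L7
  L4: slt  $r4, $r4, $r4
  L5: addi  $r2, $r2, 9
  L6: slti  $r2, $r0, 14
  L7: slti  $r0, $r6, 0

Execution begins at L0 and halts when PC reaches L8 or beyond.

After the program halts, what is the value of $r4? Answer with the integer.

0

  step pc=0: addi  $r4, $r5, 7  regs=(0,7,4,0,22,15,9)
  step pc=1: addi  $r0, $r5, 15  regs=(0,7,4,0,22,15,9)
  step pc=2: andi  $r3, $r6, 11  regs=(0,7,4,9,22,15,9)
  step pc=3: bne  $r6, $r4, L7  cond=T  regs=(0,7,4,9,22,15,9)
  step pc=4: slt  $r4, $r4, $r4  regs=(0,7,4,9,0,15,9)
  step pc=7: slti  $r0, $r6, 0  regs=(0,7,4,9,0,15,9)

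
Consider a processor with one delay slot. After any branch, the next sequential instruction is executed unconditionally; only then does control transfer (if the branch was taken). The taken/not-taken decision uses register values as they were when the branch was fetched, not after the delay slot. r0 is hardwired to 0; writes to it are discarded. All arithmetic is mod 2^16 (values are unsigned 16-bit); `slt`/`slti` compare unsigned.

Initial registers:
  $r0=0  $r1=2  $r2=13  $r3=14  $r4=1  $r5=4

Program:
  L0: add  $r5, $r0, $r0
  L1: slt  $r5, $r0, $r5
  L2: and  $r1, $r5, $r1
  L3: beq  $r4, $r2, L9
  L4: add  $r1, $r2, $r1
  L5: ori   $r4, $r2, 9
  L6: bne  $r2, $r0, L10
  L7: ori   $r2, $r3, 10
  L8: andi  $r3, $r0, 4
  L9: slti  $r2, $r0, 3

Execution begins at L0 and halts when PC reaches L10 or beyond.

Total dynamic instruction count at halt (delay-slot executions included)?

8

  step pc=0: add  $r5, $r0, $r0  regs=(0,2,13,14,1,0)
  step pc=1: slt  $r5, $r0, $r5  regs=(0,2,13,14,1,0)
  step pc=2: and  $r1, $r5, $r1  regs=(0,0,13,14,1,0)
  step pc=3: beq  $r4, $r2, L9  cond=F  regs=(0,0,13,14,1,0)
  step pc=4: add  $r1, $r2, $r1  regs=(0,13,13,14,1,0)
  step pc=5: ori   $r4, $r2, 9  regs=(0,13,13,14,13,0)
  step pc=6: bne  $r2, $r0, L10  cond=T  regs=(0,13,13,14,13,0)
  step pc=7: ori   $r2, $r3, 10  regs=(0,13,14,14,13,0)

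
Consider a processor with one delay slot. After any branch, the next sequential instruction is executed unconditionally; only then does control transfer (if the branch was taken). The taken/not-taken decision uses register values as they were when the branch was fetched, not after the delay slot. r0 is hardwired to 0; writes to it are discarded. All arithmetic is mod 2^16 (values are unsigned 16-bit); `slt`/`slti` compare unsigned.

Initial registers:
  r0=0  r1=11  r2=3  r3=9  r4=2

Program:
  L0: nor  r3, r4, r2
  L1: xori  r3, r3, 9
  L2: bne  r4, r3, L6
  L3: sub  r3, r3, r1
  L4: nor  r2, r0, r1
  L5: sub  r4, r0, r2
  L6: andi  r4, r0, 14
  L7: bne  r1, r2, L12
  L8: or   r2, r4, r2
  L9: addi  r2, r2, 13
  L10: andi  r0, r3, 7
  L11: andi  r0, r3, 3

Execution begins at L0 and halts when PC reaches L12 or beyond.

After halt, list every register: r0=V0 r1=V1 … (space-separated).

  step pc=0: nor  r3, r4, r2  regs=(0,11,3,65532,2)
  step pc=1: xori  r3, r3, 9  regs=(0,11,3,65525,2)
  step pc=2: bne  r4, r3, L6  cond=T  regs=(0,11,3,65525,2)
  step pc=3: sub  r3, r3, r1  regs=(0,11,3,65514,2)
  step pc=6: andi  r4, r0, 14  regs=(0,11,3,65514,0)
  step pc=7: bne  r1, r2, L12  cond=T  regs=(0,11,3,65514,0)
  step pc=8: or   r2, r4, r2  regs=(0,11,3,65514,0)

r0=0 r1=11 r2=3 r3=65514 r4=0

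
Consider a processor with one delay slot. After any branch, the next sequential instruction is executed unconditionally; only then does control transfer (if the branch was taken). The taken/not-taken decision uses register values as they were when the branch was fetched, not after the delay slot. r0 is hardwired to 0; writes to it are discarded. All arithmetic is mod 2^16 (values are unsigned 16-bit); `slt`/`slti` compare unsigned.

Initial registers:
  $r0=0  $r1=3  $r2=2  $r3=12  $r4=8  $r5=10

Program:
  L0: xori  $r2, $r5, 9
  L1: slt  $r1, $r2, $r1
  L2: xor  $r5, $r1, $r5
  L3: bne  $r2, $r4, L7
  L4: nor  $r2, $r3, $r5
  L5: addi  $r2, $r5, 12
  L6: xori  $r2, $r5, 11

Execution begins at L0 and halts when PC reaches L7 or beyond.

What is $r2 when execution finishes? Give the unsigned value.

65521

[0] xori  $r2, $r5, 9  →  {$r0:0, $r1:3, $r2:3, $r3:12, $r4:8, $r5:10}
[1] slt  $r1, $r2, $r1  →  {$r0:0, $r1:0, $r2:3, $r3:12, $r4:8, $r5:10}
[2] xor  $r5, $r1, $r5  →  {$r0:0, $r1:0, $r2:3, $r3:12, $r4:8, $r5:10}
[3] bne  $r2, $r4, L7  →  {$r0:0, $r1:0, $r2:3, $r3:12, $r4:8, $r5:10}  ⟨branch taken⟩
[4] nor  $r2, $r3, $r5  →  {$r0:0, $r1:0, $r2:65521, $r3:12, $r4:8, $r5:10}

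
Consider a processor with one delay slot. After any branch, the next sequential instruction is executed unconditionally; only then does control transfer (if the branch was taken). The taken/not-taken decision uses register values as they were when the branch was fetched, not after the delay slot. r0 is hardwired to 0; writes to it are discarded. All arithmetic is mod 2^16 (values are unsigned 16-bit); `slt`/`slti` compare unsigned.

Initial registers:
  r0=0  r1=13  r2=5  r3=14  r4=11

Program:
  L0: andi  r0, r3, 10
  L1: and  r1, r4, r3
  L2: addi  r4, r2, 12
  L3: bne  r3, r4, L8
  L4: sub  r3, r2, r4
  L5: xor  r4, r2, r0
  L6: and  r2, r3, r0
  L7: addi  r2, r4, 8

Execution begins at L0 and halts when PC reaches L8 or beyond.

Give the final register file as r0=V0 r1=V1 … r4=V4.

r0=0 r1=10 r2=5 r3=65524 r4=17

  step pc=0: andi  r0, r3, 10  regs=(0,13,5,14,11)
  step pc=1: and  r1, r4, r3  regs=(0,10,5,14,11)
  step pc=2: addi  r4, r2, 12  regs=(0,10,5,14,17)
  step pc=3: bne  r3, r4, L8  cond=T  regs=(0,10,5,14,17)
  step pc=4: sub  r3, r2, r4  regs=(0,10,5,65524,17)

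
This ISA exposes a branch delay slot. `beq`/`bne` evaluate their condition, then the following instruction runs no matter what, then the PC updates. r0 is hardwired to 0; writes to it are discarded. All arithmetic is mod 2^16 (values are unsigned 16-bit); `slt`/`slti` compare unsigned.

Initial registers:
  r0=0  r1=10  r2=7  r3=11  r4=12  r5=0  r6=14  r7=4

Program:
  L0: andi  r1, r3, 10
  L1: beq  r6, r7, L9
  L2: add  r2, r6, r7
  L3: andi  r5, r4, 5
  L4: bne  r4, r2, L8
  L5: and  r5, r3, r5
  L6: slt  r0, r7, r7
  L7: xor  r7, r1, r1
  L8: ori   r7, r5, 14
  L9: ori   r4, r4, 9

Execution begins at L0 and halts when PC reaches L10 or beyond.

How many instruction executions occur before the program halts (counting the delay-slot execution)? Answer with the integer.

8

[0] andi  r1, r3, 10  →  {r0:0, r1:10, r2:7, r3:11, r4:12, r5:0, r6:14, r7:4}
[1] beq  r6, r7, L9  →  {r0:0, r1:10, r2:7, r3:11, r4:12, r5:0, r6:14, r7:4}  ⟨branch fallthrough⟩
[2] add  r2, r6, r7  →  {r0:0, r1:10, r2:18, r3:11, r4:12, r5:0, r6:14, r7:4}
[3] andi  r5, r4, 5  →  {r0:0, r1:10, r2:18, r3:11, r4:12, r5:4, r6:14, r7:4}
[4] bne  r4, r2, L8  →  {r0:0, r1:10, r2:18, r3:11, r4:12, r5:4, r6:14, r7:4}  ⟨branch taken⟩
[5] and  r5, r3, r5  →  {r0:0, r1:10, r2:18, r3:11, r4:12, r5:0, r6:14, r7:4}
[8] ori   r7, r5, 14  →  {r0:0, r1:10, r2:18, r3:11, r4:12, r5:0, r6:14, r7:14}
[9] ori   r4, r4, 9  →  {r0:0, r1:10, r2:18, r3:11, r4:13, r5:0, r6:14, r7:14}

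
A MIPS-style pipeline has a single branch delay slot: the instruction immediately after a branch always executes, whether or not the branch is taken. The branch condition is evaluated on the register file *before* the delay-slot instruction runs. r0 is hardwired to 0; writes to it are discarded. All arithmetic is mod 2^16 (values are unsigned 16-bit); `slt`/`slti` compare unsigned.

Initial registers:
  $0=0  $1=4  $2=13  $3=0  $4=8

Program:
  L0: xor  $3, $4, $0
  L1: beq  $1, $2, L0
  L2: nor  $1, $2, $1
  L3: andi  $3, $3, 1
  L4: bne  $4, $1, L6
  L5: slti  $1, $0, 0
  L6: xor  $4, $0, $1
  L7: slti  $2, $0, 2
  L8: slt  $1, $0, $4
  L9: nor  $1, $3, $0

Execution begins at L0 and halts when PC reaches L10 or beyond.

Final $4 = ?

0

[0] xor  $3, $4, $0  →  {$0:0, $1:4, $2:13, $3:8, $4:8}
[1] beq  $1, $2, L0  →  {$0:0, $1:4, $2:13, $3:8, $4:8}  ⟨branch fallthrough⟩
[2] nor  $1, $2, $1  →  {$0:0, $1:65522, $2:13, $3:8, $4:8}
[3] andi  $3, $3, 1  →  {$0:0, $1:65522, $2:13, $3:0, $4:8}
[4] bne  $4, $1, L6  →  {$0:0, $1:65522, $2:13, $3:0, $4:8}  ⟨branch taken⟩
[5] slti  $1, $0, 0  →  {$0:0, $1:0, $2:13, $3:0, $4:8}
[6] xor  $4, $0, $1  →  {$0:0, $1:0, $2:13, $3:0, $4:0}
[7] slti  $2, $0, 2  →  {$0:0, $1:0, $2:1, $3:0, $4:0}
[8] slt  $1, $0, $4  →  {$0:0, $1:0, $2:1, $3:0, $4:0}
[9] nor  $1, $3, $0  →  {$0:0, $1:65535, $2:1, $3:0, $4:0}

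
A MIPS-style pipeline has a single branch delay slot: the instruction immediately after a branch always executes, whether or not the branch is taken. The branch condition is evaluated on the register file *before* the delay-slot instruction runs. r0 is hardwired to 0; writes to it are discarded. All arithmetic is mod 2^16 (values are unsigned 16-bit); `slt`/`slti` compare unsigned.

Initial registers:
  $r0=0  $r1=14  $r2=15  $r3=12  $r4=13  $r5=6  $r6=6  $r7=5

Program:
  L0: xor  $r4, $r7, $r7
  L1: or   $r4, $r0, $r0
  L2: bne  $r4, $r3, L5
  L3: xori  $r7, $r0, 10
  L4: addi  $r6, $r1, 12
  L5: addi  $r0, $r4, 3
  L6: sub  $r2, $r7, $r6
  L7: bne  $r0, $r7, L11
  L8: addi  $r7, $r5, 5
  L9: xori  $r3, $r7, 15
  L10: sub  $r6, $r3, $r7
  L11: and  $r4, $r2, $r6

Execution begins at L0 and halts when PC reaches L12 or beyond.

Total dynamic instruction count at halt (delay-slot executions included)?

[0] xor  $r4, $r7, $r7  →  {$r0:0, $r1:14, $r2:15, $r3:12, $r4:0, $r5:6, $r6:6, $r7:5}
[1] or   $r4, $r0, $r0  →  {$r0:0, $r1:14, $r2:15, $r3:12, $r4:0, $r5:6, $r6:6, $r7:5}
[2] bne  $r4, $r3, L5  →  {$r0:0, $r1:14, $r2:15, $r3:12, $r4:0, $r5:6, $r6:6, $r7:5}  ⟨branch taken⟩
[3] xori  $r7, $r0, 10  →  {$r0:0, $r1:14, $r2:15, $r3:12, $r4:0, $r5:6, $r6:6, $r7:10}
[5] addi  $r0, $r4, 3  →  {$r0:0, $r1:14, $r2:15, $r3:12, $r4:0, $r5:6, $r6:6, $r7:10}
[6] sub  $r2, $r7, $r6  →  {$r0:0, $r1:14, $r2:4, $r3:12, $r4:0, $r5:6, $r6:6, $r7:10}
[7] bne  $r0, $r7, L11  →  {$r0:0, $r1:14, $r2:4, $r3:12, $r4:0, $r5:6, $r6:6, $r7:10}  ⟨branch taken⟩
[8] addi  $r7, $r5, 5  →  {$r0:0, $r1:14, $r2:4, $r3:12, $r4:0, $r5:6, $r6:6, $r7:11}
[11] and  $r4, $r2, $r6  →  {$r0:0, $r1:14, $r2:4, $r3:12, $r4:4, $r5:6, $r6:6, $r7:11}

9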